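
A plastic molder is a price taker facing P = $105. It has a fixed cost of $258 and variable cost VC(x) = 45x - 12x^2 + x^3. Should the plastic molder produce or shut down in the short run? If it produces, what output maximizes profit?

Produce at x = 10

From TC, MC = TC'(x) = 45 - 24x + 3x^2 and AVC = VC/x = 45 - 12x + x^2.
The AVC parabola has its vertex at x = 12/2 = 6, where AVC = 45 - 12·6 + 6^2 = $9.
Because $105 ≥ $9, revenue can cover variable cost; the firm operates.
Solving P = MC: -60 - 24x + 3x^2 = 0 ⇒ x = -2 or 10. On the upward-sloping branch, x* = 10.
Check: AVC at x = 10 is $25 ≤ P, so revenue covers variable cost.
Profit = P·x − TC = 105·10 − 508 = $542.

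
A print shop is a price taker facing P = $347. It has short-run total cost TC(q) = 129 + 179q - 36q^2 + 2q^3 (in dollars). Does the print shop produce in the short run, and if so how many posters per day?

Strip out fixed cost: VC = 179q - 36q^2 + 2q^3. Then AVC = 179 - 36q + 2q^2 and MC = 179 - 72q + 6q^2.
AVC hits its minimum where MC = AVC, at q = 9, giving min AVC = 179 - 36·9 + 2·9^2 = $17.
Because $347 ≥ $17, revenue can cover variable cost; the firm operates.
Solving P = MC: -168 - 72q + 6q^2 = 0 ⇒ q = -2 or 14. On the upward-sloping branch, q* = 14.
Check: AVC at q = 14 is $67 ≤ P, so revenue covers variable cost.
Profit = P·q − TC = 347·14 − 1067 = $3791.

Produce at q = 14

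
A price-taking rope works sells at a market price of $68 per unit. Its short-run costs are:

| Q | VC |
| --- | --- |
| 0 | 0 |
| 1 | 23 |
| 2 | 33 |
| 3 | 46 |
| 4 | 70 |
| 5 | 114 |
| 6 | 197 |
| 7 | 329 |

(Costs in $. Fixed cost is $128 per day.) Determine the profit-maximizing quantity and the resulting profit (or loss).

Tabulate TR − TC: Q=0: -128; Q=1: -83; Q=2: -25; Q=3: 30; Q=4: 74; Q=5: 98; Q=6: 83; Q=7: 19.
Profit is maximized at Q = 5. AVC there is 114/5 = $22.80 ≤ P, so producing beats shutting down (which would give -$128).

Q = 5; profit = $98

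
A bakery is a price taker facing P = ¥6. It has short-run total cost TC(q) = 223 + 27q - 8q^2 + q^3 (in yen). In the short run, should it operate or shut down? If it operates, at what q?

Shut down

From TC, MC = TC'(q) = 27 - 16q + 3q^2 and AVC = VC/q = 27 - 8q + q^2.
AVC is minimized where dAVC/dq = -8 + 2q = 0, at q = 4; min AVC = 27 - 8·4 + 4^2 = ¥11.
With P < min AVC (¥6 < ¥11), every unit sold adds to the loss.
Best response: produce nothing and absorb the ¥223 fixed cost.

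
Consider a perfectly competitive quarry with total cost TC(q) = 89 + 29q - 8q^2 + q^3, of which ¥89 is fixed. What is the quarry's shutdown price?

¥13 per unit

The firm shuts down when price falls below the minimum of average variable cost. AVC = VC/q = 29 - 8q + q^2.
dAVC/dq = -8 + 2q = 0 gives q = 4. min AVC = 29 - 8·4 + 4^2 = 13.
So the shutdown price is ¥13.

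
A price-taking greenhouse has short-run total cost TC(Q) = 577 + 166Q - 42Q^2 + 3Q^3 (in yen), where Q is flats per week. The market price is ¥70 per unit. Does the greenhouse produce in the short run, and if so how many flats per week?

Produce at Q = 8

Strip out fixed cost: VC = 166Q - 42Q^2 + 3Q^3. Then AVC = 166 - 42Q + 3Q^2 and MC = 166 - 84Q + 9Q^2.
AVC hits its minimum where MC = AVC, at Q = 7, giving min AVC = 166 - 42·7 + 3·7^2 = ¥19.
Since P = ¥70 ≥ min AVC = ¥19, price covers variable cost and the firm should produce.
P = MC gives 96 - 84Q + 9Q^2 = 0, with roots 4/3 and 8. Take the larger (rising MC): Q* = 8.
Check: AVC at Q = 8 is ¥22 ≤ P, so revenue covers variable cost.
Profit = P·Q − TC = 70·8 − 753 = -¥193, a loss, but smaller than the ¥577 fixed cost the firm would lose by shutting down.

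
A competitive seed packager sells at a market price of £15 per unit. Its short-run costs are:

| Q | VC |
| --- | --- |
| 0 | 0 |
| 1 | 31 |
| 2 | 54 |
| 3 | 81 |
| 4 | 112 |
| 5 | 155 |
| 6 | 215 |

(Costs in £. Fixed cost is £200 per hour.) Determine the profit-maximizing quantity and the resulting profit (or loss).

Compute π = P·Q − TC at each output: Q=0: -200; Q=1: -216; Q=2: -224; Q=3: -236; Q=4: -252; Q=5: -280; Q=6: -325.
Profit is highest at Q = 0. Equivalently, the lowest AVC in the table is 54/2 ≈ £27 at Q = 2, and P = £15 falls below it — price never covers variable cost, so the firm shuts down and loses only its fixed cost.

Q = 0 (shut down); profit = -£200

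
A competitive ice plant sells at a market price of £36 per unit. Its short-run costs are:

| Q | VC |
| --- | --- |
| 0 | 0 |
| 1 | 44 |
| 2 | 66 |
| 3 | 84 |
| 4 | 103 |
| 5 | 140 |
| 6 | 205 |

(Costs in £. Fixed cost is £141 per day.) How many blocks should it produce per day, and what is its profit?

Q = 4; profit = -£100

Compute π = P·Q − TC at each output: Q=0: -141; Q=1: -149; Q=2: -135; Q=3: -117; Q=4: -100; Q=5: -101; Q=6: -130.
Profit is maximized at Q = 4. AVC there is 103/4 = £25.75 ≤ P, so producing beats shutting down (which would give -£141).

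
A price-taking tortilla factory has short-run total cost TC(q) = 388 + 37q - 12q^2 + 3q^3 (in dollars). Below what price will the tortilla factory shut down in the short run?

The shutdown price is the minimum of AVC. VC = 37q - 12q^2 + 3q^3, so AVC = 37 - 12q + 3q^2.
dAVC/dq = -12 + 6q = 0 gives q = 2. min AVC = 37 - 12·2 + 3·2^2 = 25.
The firm shuts down for any P below $25.

$25 per unit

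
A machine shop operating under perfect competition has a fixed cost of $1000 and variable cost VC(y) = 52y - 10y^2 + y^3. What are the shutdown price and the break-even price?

Shutdown price = min AVC. AVC = 52 - 10y + y^2, with vertex at y = 5 and minimum $27.
ATC = 1000/y + 52 - 10y + y^2. Setting dATC/dy = −1000/y^2 − 10 + 2y = 0 gives y = 10 (since 2·10^3 − 10·10^2 = 1000).
min ATC = 1000/10 + 52 − 10·10 + 10^2 = $152. That is the break-even price.
For $27 ≤ P < $152 the firm produces at a loss; below $27 it shuts down.

Shutdown price = $27; break-even price = $152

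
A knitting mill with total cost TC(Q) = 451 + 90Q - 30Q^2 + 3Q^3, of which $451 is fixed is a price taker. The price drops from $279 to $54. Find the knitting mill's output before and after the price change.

Output falls from 9 to 6

MC = 90 - 60Q + 9Q^2; the shutdown threshold is min AVC = $15 (at Q = 5).
At P = $279 ≥ min AVC, set P = MC on the rising branch: Q = 9.
At P = $54 ≥ min AVC, set P = MC: Q = 6. The firm stays open but cuts output.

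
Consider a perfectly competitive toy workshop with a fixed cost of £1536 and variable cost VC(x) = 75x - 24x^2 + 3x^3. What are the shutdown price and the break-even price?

AVC = 75 - 24x + 3x^2; minimized at x = 4, giving min AVC = £27. That is the shutdown price.
ATC = 1536/x + 75 - 24x + 3x^2. Setting dATC/dx = −1536/x^2 − 24 + 6x = 0 gives x = 8 (since 6·8^3 − 24·8^2 = 1536).
min ATC = 1536/8 + 75 − 24·8 + 3·8^2 = £267. That is the break-even price.
Between these two prices the firm operates at a loss; above £267 it earns a profit.

Shutdown price = £27; break-even price = £267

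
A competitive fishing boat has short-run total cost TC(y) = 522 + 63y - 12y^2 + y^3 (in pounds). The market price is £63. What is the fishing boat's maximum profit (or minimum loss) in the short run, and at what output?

AVC = 63 - 12y + y^2; min AVC = £27 at y = 6. Since P = £63 ≥ min AVC, the firm produces.
With MC = 63 - 24y + 3y^2, P = MC on the upward-sloping part at y* = 8.
TR = 63·8 = 504. TC = 522 + 248 = 770. Profit = 504 − 770 = -£266.
By producing, the firm covers all variable cost plus £256 of fixed cost; shutting down would lose the full £522.

Profit = -£266 at y = 8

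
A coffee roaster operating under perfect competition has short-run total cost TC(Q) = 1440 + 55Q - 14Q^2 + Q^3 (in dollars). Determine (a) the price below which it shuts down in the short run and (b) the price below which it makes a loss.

Shutdown price = $6; break-even price = $151

Shutdown price = min AVC. AVC = 55 - 14Q + Q^2, with vertex at Q = 7 and minimum $6.
ATC = 1440/Q + 55 - 14Q + Q^2. Setting dATC/dQ = −1440/Q^2 − 14 + 2Q = 0 gives Q = 12 (since 2·12^3 − 14·12^2 = 1440).
min ATC = 1440/12 + 55 − 14·12 + 12^2 = $151. That is the break-even price.
For $6 ≤ P < $151 the firm produces at a loss; below $6 it shuts down.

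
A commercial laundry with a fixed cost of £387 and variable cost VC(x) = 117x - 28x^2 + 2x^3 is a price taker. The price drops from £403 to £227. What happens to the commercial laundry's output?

Output falls from 13 to 11

MC = 117 - 56x + 6x^2; the shutdown threshold is min AVC = £19 (at x = 7).
With P = £403 above the shutdown price, P = MC gives x = 13.
At P = £227 ≥ min AVC, set P = MC: x = 11. The firm stays open but cuts output.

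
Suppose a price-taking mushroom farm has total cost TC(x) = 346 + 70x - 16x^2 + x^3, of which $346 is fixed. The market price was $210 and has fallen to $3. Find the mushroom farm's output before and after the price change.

MC = 70 - 32x + 3x^2; the shutdown threshold is min AVC = $6 (at x = 8).
With P = $210 above the shutdown price, P = MC gives x = 14.
At P = $3 < min AVC = $6, price no longer covers variable cost at any output, so the firm shuts down: x = 0.

Output falls from 14 to 0 (the firm shuts down)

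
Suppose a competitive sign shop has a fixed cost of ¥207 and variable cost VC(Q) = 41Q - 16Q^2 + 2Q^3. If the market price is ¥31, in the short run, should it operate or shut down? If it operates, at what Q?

Variable cost is VC = 41Q - 16Q^2 + 2Q^3, so AVC = VC/Q = 41 - 16Q + 2Q^2 and MC = dTC/dQ = 41 - 32Q + 6Q^2.
AVC hits its minimum where MC = AVC, at Q = 4, giving min AVC = 41 - 16·4 + 2·4^2 = ¥9.
Because ¥31 ≥ ¥9, revenue can cover variable cost; the firm operates.
Set P = MC: 31 = 41 - 32Q + 6Q^2 → 10 - 32Q + 6Q^2 = 0. The roots are Q = 1/3 and Q = 5; the profit-maximizing output is on the rising part of MC, so Q* = 5.
Check: AVC at Q = 5 is ¥11 ≤ P, so revenue covers variable cost.
Profit = P·Q − TC = 31·5 − 262 = -¥107, a loss, but smaller than the ¥207 fixed cost the firm would lose by shutting down.

Produce at Q = 5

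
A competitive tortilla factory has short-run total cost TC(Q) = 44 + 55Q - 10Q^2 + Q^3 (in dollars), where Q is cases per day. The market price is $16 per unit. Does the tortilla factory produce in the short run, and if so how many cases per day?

Shut down

From TC, MC = TC'(Q) = 55 - 20Q + 3Q^2 and AVC = VC/Q = 55 - 10Q + Q^2.
The AVC parabola has its vertex at Q = 10/2 = 5, where AVC = 55 - 10·5 + 5^2 = $30.
P = $16 lies below min AVC = $30; no output level covers variable cost.
The firm minimizes its loss by shutting down and losing only its fixed cost of $44.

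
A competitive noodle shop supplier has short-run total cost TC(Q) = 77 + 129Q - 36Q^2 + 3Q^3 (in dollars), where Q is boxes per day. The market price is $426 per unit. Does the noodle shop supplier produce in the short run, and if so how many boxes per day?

Variable cost is VC = 129Q - 36Q^2 + 3Q^3, so AVC = VC/Q = 129 - 36Q + 3Q^2 and MC = dTC/dQ = 129 - 72Q + 9Q^2.
The AVC parabola has its vertex at Q = 36/6 = 6, where AVC = 129 - 36·6 + 3·6^2 = $21.
Because $426 ≥ $21, revenue can cover variable cost; the firm operates.
Solving P = MC: -297 - 72Q + 9Q^2 = 0 ⇒ Q = -3 or 11. On the upward-sloping branch, Q* = 11.
Check: AVC at Q = 11 is $96 ≤ P, so revenue covers variable cost.
Profit = P·Q − TC = 426·11 − 1133 = $3553.

Produce at Q = 11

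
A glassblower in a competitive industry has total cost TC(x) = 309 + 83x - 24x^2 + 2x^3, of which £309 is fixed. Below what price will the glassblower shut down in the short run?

Short-run supply begins at min AVC. From VC = 83x - 24x^2 + 2x^3, AVC = 83 - 24x + 2x^2.
dAVC/dx = -24 + 4x = 0 gives x = 6. min AVC = 83 - 24·6 + 2·6^2 = 11.
So the shutdown price is £11.

£11 per unit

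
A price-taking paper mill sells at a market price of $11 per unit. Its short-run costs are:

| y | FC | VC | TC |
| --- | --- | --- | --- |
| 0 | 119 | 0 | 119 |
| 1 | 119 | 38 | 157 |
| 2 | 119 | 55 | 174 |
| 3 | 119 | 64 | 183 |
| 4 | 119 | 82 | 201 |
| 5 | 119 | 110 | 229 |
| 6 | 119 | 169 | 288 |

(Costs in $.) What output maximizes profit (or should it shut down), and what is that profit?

y = 0 (shut down); profit = -$119

Profit at each row (π = 11y − TC): y=0: -119; y=1: -146; y=2: -152; y=3: -150; y=4: -157; y=5: -174; y=6: -222.
Profit is highest at y = 0. Equivalently, the lowest AVC in the table is 82/4 ≈ $20.50 at y = 4, and P = $11 falls below it — price never covers variable cost, so the firm shuts down and loses only its fixed cost.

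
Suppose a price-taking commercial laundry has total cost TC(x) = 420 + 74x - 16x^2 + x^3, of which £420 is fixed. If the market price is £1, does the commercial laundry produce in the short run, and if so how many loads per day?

Variable cost is VC = 74x - 16x^2 + x^3, so AVC = VC/x = 74 - 16x + x^2 and MC = dTC/dx = 74 - 32x + 3x^2.
The AVC parabola has its vertex at x = 16/2 = 8, where AVC = 74 - 16·8 + 8^2 = £10.
P = £1 lies below min AVC = £10; no output level covers variable cost.
Best response: produce nothing and absorb the £420 fixed cost.

Shut down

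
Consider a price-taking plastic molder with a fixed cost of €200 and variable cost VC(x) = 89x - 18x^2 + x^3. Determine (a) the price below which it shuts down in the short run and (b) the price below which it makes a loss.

AVC = 89 - 18x + x^2; minimized at x = 9, giving min AVC = €8. That is the shutdown price.
ATC = 200/x + 89 - 18x + x^2. Setting dATC/dx = −200/x^2 − 18 + 2x = 0 gives x = 10 (since 2·10^3 − 18·10^2 = 200).
min ATC = 200/10 + 89 − 18·10 + 10^2 = €29. That is the break-even price.
Between these two prices the firm operates at a loss; above €29 it earns a profit.

Shutdown price = €8; break-even price = €29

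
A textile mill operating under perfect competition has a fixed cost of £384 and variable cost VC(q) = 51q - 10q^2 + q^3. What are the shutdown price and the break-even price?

AVC = 51 - 10q + q^2; minimized at q = 5, giving min AVC = £26. That is the shutdown price.
ATC = 384/q + 51 - 10q + q^2. Setting dATC/dq = −384/q^2 − 10 + 2q = 0 gives q = 8 (since 2·8^3 − 10·8^2 = 384).
min ATC = 384/8 + 51 − 10·8 + 8^2 = £83. That is the break-even price.
Between these two prices the firm operates at a loss; above £83 it earns a profit.

Shutdown price = £26; break-even price = £83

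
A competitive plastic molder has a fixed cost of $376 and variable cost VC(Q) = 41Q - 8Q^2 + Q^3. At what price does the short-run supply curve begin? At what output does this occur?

The shutdown price is the minimum of AVC. VC = 41Q - 8Q^2 + Q^3, so AVC = 41 - 8Q + Q^2.
At the minimum of AVC, MC = AVC. MC = 41 - 16Q + 3Q^2; setting MC = AVC gives 2Q^2 - 8Q = 0, so Q = 4. min AVC = 25.
For P < $25 the firm produces nothing.

$25 per unit, at Q = 4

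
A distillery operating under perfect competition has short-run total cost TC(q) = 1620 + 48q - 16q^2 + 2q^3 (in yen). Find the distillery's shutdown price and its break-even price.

Shutdown price = ¥16; break-even price = ¥246

AVC = 48 - 16q + 2q^2; minimized at q = 4, giving min AVC = ¥16. That is the shutdown price.
ATC = 1620/q + 48 - 16q + 2q^2. Setting dATC/dq = −1620/q^2 − 16 + 4q = 0 gives q = 9 (since 4·9^3 − 16·9^2 = 1620).
min ATC = 1620/9 + 48 − 16·9 + 2·9^2 = ¥246. That is the break-even price.
Between these two prices the firm operates at a loss; above ¥246 it earns a profit.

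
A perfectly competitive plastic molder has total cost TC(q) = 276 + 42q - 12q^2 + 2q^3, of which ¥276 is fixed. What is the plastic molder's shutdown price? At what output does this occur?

¥24 per unit, at q = 3

The shutdown price is the minimum of AVC. VC = 42q - 12q^2 + 2q^3, so AVC = 42 - 12q + 2q^2.
At the minimum of AVC, MC = AVC. MC = 42 - 24q + 6q^2; setting MC = AVC gives 4q^2 - 12q = 0, so q = 3. min AVC = 24.
So the shutdown price is ¥24.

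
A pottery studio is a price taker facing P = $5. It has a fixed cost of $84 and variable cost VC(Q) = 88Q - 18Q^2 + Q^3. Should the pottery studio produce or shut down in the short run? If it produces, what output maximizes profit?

Shut down

From TC, MC = TC'(Q) = 88 - 36Q + 3Q^2 and AVC = VC/Q = 88 - 18Q + Q^2.
AVC is minimized where dAVC/dQ = -18 + 2Q = 0, at Q = 9; min AVC = 88 - 18·9 + 9^2 = $7.
P = $5 lies below min AVC = $7; no output level covers variable cost.
The firm minimizes its loss by shutting down and losing only its fixed cost of $84.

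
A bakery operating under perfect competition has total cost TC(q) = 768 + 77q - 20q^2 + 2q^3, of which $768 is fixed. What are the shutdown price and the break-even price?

AVC = 77 - 20q + 2q^2; minimized at q = 5, giving min AVC = $27. That is the shutdown price.
ATC = 768/q + 77 - 20q + 2q^2. Setting dATC/dq = −768/q^2 − 20 + 4q = 0 gives q = 8 (since 4·8^3 − 20·8^2 = 768).
min ATC = 768/8 + 77 − 20·8 + 2·8^2 = $141. That is the break-even price.
For $27 ≤ P < $141 the firm produces at a loss; below $27 it shuts down.

Shutdown price = $27; break-even price = $141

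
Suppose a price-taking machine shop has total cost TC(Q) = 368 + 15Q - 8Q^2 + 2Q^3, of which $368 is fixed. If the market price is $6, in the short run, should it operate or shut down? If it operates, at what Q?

Shut down

Variable cost is VC = 15Q - 8Q^2 + 2Q^3, so AVC = VC/Q = 15 - 8Q + 2Q^2 and MC = dTC/dQ = 15 - 16Q + 6Q^2.
The AVC parabola has its vertex at Q = 8/4 = 2, where AVC = 15 - 8·2 + 2·2^2 = $7.
P = $6 lies below min AVC = $7; no output level covers variable cost.
The firm minimizes its loss by shutting down and losing only its fixed cost of $368.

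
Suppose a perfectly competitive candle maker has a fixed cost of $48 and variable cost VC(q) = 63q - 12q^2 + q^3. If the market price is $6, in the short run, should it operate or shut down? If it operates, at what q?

Shut down

Variable cost is VC = 63q - 12q^2 + q^3, so AVC = VC/q = 63 - 12q + q^2 and MC = dTC/dq = 63 - 24q + 3q^2.
AVC is minimized where dAVC/dq = -12 + 2q = 0, at q = 6; min AVC = 63 - 12·6 + 6^2 = $27.
With P < min AVC ($6 < $27), every unit sold adds to the loss.
Shutting down limits the loss to fixed cost, $48.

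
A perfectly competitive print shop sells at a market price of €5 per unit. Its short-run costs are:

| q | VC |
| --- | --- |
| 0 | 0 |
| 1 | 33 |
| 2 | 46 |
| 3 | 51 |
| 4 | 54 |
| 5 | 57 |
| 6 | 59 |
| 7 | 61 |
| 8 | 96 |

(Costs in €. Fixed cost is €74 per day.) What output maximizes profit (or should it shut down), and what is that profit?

q = 0 (shut down); profit = -€74

Tabulate TR − TC: q=0: -74; q=1: -102; q=2: -110; q=3: -110; q=4: -108; q=5: -106; q=6: -103; q=7: -100; q=8: -130.
Profit is highest at q = 0. Equivalently, the lowest AVC in the table is 61/7 ≈ €8.71 at q = 7, and P = €5 falls below it — price never covers variable cost, so the firm shuts down and loses only its fixed cost.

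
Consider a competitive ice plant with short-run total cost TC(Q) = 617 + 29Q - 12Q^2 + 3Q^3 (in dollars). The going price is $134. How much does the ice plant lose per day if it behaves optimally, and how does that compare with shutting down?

Profit = -$167 at Q = 5

AVC = 29 - 12Q + 3Q^2; min AVC = $17 at Q = 2. Since P = $134 ≥ min AVC, the firm produces.
MC = 29 - 24Q + 9Q^2. Setting P = MC and taking the root on the rising branch gives Q* = 5.
TR = 134·5 = 670. TC = 617 + 220 = 837. Profit = 670 − 837 = -$167.
That loss of $167 beats the $617 the firm would lose by shutting down; producing recovers $450 of fixed cost.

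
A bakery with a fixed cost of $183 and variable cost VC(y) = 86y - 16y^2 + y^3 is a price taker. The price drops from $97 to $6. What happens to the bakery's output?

Output falls from 11 to 0 (the firm shuts down)

AVC = 86 - 16y + y^2, minimized at y = 8 where min AVC = $22. MC = 86 - 32y + 3y^2.
With P = $97 above the shutdown price, P = MC gives y = 11.
At P = $6 < min AVC = $22, price no longer covers variable cost at any output, so the firm shuts down: y = 0.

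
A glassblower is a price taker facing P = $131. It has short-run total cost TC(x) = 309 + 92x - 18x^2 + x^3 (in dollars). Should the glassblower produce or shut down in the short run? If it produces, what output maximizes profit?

Produce at x = 13

Variable cost is VC = 92x - 18x^2 + x^3, so AVC = VC/x = 92 - 18x + x^2 and MC = dTC/dx = 92 - 36x + 3x^2.
AVC is minimized where dAVC/dx = -18 + 2x = 0, at x = 9; min AVC = 92 - 18·9 + 9^2 = $11.
Because $131 ≥ $11, revenue can cover variable cost; the firm operates.
Set P = MC: 131 = 92 - 36x + 3x^2 → -39 - 36x + 3x^2 = 0. The roots are x = -1 and x = 13; the profit-maximizing output is on the rising part of MC, so x* = 13.
Check: AVC at x = 13 is $27 ≤ P, so revenue covers variable cost.
Profit = P·x − TC = 131·13 − 660 = $1043.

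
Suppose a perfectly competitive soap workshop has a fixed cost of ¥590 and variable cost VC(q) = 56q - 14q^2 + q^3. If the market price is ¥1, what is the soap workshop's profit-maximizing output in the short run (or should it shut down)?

From TC, MC = TC'(q) = 56 - 28q + 3q^2 and AVC = VC/q = 56 - 14q + q^2.
AVC is minimized where dAVC/dq = -14 + 2q = 0, at q = 7; min AVC = 56 - 14·7 + 7^2 = ¥7.
P = ¥1 lies below min AVC = ¥7; no output level covers variable cost.
Best response: produce nothing and absorb the ¥590 fixed cost.

Shut down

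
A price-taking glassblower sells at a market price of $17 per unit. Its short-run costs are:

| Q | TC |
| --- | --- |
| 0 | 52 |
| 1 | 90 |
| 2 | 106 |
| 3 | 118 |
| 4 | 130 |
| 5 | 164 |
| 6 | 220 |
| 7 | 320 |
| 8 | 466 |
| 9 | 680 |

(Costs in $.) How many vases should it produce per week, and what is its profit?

Compute π = P·Q − TC at each output: Q=0: -52; Q=1: -73; Q=2: -72; Q=3: -67; Q=4: -62; Q=5: -79; Q=6: -118; Q=7: -201; Q=8: -330; Q=9: -527.
Profit is highest at Q = 0. Equivalently, the lowest AVC in the table is 78/4 ≈ $19.50 at Q = 4, and P = $17 falls below it — price never covers variable cost, so the firm shuts down and loses only its fixed cost.

Q = 0 (shut down); profit = -$52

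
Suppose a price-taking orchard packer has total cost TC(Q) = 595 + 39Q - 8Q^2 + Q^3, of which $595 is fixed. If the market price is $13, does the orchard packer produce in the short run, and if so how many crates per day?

Shut down

Variable cost is VC = 39Q - 8Q^2 + Q^3, so AVC = VC/Q = 39 - 8Q + Q^2 and MC = dTC/dQ = 39 - 16Q + 3Q^2.
The AVC parabola has its vertex at Q = 8/2 = 4, where AVC = 39 - 8·4 + 4^2 = $23.
Since P = $13 < min AVC = $23, price fails to cover variable cost at any output.
The firm minimizes its loss by shutting down and losing only its fixed cost of $595.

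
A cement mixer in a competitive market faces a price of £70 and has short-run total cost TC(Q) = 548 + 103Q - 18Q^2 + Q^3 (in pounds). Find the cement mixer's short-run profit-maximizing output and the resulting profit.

AVC = 103 - 18Q + Q^2 has its minimum £22 at Q = 9; price £70 clears that bar, so the firm operates.
MC = 103 - 36Q + 3Q^2. Setting P = MC and taking the root on the rising branch gives Q* = 11.
TR = 70·11 = 770. TC = 548 + 286 = 834. Profit = 770 − 834 = -£64.
Shutting down would mean losing the fixed cost of £548, so operating at a loss of £64 is better by £484.

Profit = -£64 at Q = 11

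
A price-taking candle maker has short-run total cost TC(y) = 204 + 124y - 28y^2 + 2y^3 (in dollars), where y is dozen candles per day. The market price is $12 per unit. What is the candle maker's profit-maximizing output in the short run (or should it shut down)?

From TC, MC = TC'(y) = 124 - 56y + 6y^2 and AVC = VC/y = 124 - 28y + 2y^2.
AVC is minimized where dAVC/dy = -28 + 4y = 0, at y = 7; min AVC = 124 - 28·7 + 2·7^2 = $26.
Since P = $12 < min AVC = $26, price fails to cover variable cost at any output.
Shutting down limits the loss to fixed cost, $204.

Shut down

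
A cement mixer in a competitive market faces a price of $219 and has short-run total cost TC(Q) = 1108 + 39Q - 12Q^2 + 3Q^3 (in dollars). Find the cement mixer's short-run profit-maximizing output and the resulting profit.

AVC = 39 - 12Q + 3Q^2; min AVC = $27 at Q = 2. Since P = $219 ≥ min AVC, the firm produces.
MC = 39 - 24Q + 9Q^2. Setting P = MC and taking the root on the rising branch gives Q* = 6.
TR = 219·6 = 1314. TC = 1108 + 450 = 1558. Profit = 1314 − 1558 = -$244.
Shutting down would mean losing the fixed cost of $1108, so operating at a loss of $244 is better by $864.

Profit = -$244 at Q = 6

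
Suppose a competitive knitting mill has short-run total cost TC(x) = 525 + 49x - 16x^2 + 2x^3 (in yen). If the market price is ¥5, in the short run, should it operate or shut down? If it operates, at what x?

Variable cost is VC = 49x - 16x^2 + 2x^3, so AVC = VC/x = 49 - 16x + 2x^2 and MC = dTC/dx = 49 - 32x + 6x^2.
AVC hits its minimum where MC = AVC, at x = 4, giving min AVC = 49 - 16·4 + 2·4^2 = ¥17.
Since P = ¥5 < min AVC = ¥17, price fails to cover variable cost at any output.
The firm minimizes its loss by shutting down and losing only its fixed cost of ¥525.

Shut down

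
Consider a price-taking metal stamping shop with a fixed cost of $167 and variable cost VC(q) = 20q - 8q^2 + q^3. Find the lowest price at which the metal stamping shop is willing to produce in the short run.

$4 per unit

The firm shuts down when price falls below the minimum of average variable cost. AVC = VC/q = 20 - 8q + q^2.
At the minimum of AVC, MC = AVC. MC = 20 - 16q + 3q^2; setting MC = AVC gives 2q^2 - 8q = 0, so q = 4. min AVC = 4.
For P < $4 the firm produces nothing.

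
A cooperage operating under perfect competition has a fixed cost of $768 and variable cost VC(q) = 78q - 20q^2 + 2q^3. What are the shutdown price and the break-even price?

Shutdown price = $28; break-even price = $142

Shutdown price = min AVC. AVC = 78 - 20q + 2q^2, with vertex at q = 5 and minimum $28.
ATC = 768/q + 78 - 20q + 2q^2. Setting dATC/dq = −768/q^2 − 20 + 4q = 0 gives q = 8 (since 4·8^3 − 20·8^2 = 768).
min ATC = 768/8 + 78 − 20·8 + 2·8^2 = $142. That is the break-even price.
For $28 ≤ P < $142 the firm produces at a loss; below $28 it shuts down.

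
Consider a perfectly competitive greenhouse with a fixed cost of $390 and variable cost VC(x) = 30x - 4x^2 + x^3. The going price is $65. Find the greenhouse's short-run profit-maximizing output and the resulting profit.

Profit = -$240 at x = 5

AVC = 30 - 4x + x^2; min AVC = $26 at x = 2. Since P = $65 ≥ min AVC, the firm produces.
MC = 30 - 8x + 3x^2. Setting P = MC and taking the root on the rising branch gives x* = 5.
TR = 65·5 = 325. TC = 390 + 175 = 565. Profit = 325 − 565 = -$240.
Shutting down would mean losing the fixed cost of $390, so operating at a loss of $240 is better by $150.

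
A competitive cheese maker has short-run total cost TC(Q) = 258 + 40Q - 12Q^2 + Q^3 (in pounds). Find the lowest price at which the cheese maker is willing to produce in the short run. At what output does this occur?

The firm shuts down when price falls below the minimum of average variable cost. AVC = VC/Q = 40 - 12Q + Q^2.
dAVC/dQ = -12 + 2Q = 0 gives Q = 6. min AVC = 40 - 12·6 + 6^2 = 4.
The firm shuts down for any P below £4.

£4 per unit, at Q = 6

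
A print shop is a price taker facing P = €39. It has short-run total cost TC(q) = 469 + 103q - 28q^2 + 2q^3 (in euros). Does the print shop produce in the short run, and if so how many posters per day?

Produce at q = 8

From TC, MC = TC'(q) = 103 - 56q + 6q^2 and AVC = VC/q = 103 - 28q + 2q^2.
AVC hits its minimum where MC = AVC, at q = 7, giving min AVC = 103 - 28·7 + 2·7^2 = €5.
Since P = €39 ≥ min AVC = €5, price covers variable cost and the firm should produce.
P = MC gives 64 - 56q + 6q^2 = 0, with roots 4/3 and 8. Take the larger (rising MC): q* = 8.
Check: AVC at q = 8 is €7 ≤ P, so revenue covers variable cost.
Profit = P·q − TC = 39·8 − 525 = -€213, a loss, but smaller than the €469 fixed cost the firm would lose by shutting down.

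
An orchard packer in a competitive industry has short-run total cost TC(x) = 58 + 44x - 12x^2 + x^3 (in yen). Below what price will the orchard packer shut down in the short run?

The firm shuts down when price falls below the minimum of average variable cost. AVC = VC/x = 44 - 12x + x^2.
At the minimum of AVC, MC = AVC. MC = 44 - 24x + 3x^2; setting MC = AVC gives 2x^2 - 12x = 0, so x = 6. min AVC = 8.
So the shutdown price is ¥8.

¥8 per unit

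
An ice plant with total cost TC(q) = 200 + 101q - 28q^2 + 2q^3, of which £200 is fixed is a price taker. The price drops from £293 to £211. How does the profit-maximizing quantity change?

AVC = 101 - 28q + 2q^2, minimized at q = 7 where min AVC = £3. MC = 101 - 56q + 6q^2.
At P = £293 ≥ min AVC, set P = MC on the rising branch: q = 12.
At P = £211 ≥ min AVC, set P = MC: q = 11. The firm stays open but cuts output.

Output falls from 12 to 11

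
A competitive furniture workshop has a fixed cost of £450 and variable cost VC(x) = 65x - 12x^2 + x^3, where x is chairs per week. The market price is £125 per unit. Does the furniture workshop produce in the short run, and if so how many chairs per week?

Variable cost is VC = 65x - 12x^2 + x^3, so AVC = VC/x = 65 - 12x + x^2 and MC = dTC/dx = 65 - 24x + 3x^2.
AVC hits its minimum where MC = AVC, at x = 6, giving min AVC = 65 - 12·6 + 6^2 = £29.
P = £125 exceeds min AVC = £29, so the firm stays open.
P = MC gives -60 - 24x + 3x^2 = 0, with roots -2 and 10. Take the larger (rising MC): x* = 10.
Check: AVC at x = 10 is £45 ≤ P, so revenue covers variable cost.
Profit = P·x − TC = 125·10 − 900 = £350.

Produce at x = 10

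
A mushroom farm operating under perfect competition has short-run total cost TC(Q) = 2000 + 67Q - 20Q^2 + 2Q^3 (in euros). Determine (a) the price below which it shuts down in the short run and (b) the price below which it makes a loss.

Shutdown price = €17; break-even price = €267

AVC = 67 - 20Q + 2Q^2; minimized at Q = 5, giving min AVC = €17. That is the shutdown price.
ATC = 2000/Q + 67 - 20Q + 2Q^2. Setting dATC/dQ = −2000/Q^2 − 20 + 4Q = 0 gives Q = 10 (since 4·10^3 − 20·10^2 = 2000).
min ATC = 2000/10 + 67 − 20·10 + 2·10^2 = €267. That is the break-even price.
Between these two prices the firm operates at a loss; above €267 it earns a profit.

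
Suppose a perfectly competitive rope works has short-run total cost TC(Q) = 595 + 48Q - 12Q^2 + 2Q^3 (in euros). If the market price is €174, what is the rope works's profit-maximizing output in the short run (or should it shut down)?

From TC, MC = TC'(Q) = 48 - 24Q + 6Q^2 and AVC = VC/Q = 48 - 12Q + 2Q^2.
AVC is minimized where dAVC/dQ = -12 + 4Q = 0, at Q = 3; min AVC = 48 - 12·3 + 2·3^2 = €30.
P = €174 exceeds min AVC = €30, so the firm stays open.
Solving P = MC: -126 - 24Q + 6Q^2 = 0 ⇒ Q = -3 or 7. On the upward-sloping branch, Q* = 7.
Check: AVC at Q = 7 is €62 ≤ P, so revenue covers variable cost.
Profit = P·Q − TC = 174·7 − 1029 = €189.

Produce at Q = 7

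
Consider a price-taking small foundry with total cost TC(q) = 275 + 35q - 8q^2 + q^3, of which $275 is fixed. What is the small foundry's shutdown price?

Short-run supply begins at min AVC. From VC = 35q - 8q^2 + q^3, AVC = 35 - 8q + q^2.
At the minimum of AVC, MC = AVC. MC = 35 - 16q + 3q^2; setting MC = AVC gives 2q^2 - 8q = 0, so q = 4. min AVC = 19.
For P < $19 the firm produces nothing.

$19 per unit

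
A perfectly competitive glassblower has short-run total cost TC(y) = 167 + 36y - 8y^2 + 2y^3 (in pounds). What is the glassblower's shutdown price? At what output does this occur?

£28 per unit, at y = 2

Short-run supply begins at min AVC. From VC = 36y - 8y^2 + 2y^3, AVC = 36 - 8y + 2y^2.
dAVC/dy = -8 + 4y = 0 gives y = 2. min AVC = 36 - 8·2 + 2·2^2 = 28.
So the shutdown price is £28.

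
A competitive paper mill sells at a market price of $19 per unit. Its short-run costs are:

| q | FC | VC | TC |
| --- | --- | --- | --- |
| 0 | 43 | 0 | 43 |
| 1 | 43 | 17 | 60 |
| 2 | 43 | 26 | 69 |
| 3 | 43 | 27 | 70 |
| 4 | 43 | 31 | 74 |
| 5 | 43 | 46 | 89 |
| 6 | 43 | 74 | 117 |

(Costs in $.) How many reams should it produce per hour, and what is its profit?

q = 5; profit = $6

Tabulate TR − TC: q=0: -43; q=1: -41; q=2: -31; q=3: -13; q=4: 2; q=5: 6; q=6: -3.
Profit is maximized at q = 5. AVC there is 46/5 = $9.20 ≤ P, so producing beats shutting down (which would give -$43).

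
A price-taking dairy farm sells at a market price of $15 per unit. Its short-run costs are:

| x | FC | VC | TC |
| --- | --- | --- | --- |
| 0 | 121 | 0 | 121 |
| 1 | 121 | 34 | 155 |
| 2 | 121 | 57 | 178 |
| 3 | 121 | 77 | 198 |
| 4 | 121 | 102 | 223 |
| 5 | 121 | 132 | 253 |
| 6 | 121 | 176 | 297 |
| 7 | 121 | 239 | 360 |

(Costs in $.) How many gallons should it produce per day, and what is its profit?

Tabulate TR − TC: x=0: -121; x=1: -140; x=2: -148; x=3: -153; x=4: -163; x=5: -178; x=6: -207; x=7: -255.
Profit is highest at x = 0. Equivalently, the lowest AVC in the table is 102/4 ≈ $25.50 at x = 4, and P = $15 falls below it — price never covers variable cost, so the firm shuts down and loses only its fixed cost.

x = 0 (shut down); profit = -$121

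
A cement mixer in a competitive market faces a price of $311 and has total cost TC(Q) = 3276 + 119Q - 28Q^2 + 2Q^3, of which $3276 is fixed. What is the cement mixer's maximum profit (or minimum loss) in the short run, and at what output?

AVC = 119 - 28Q + 2Q^2; min AVC = $21 at Q = 7. Since P = $311 ≥ min AVC, the firm produces.
MC = 119 - 56Q + 6Q^2. Setting P = MC and taking the root on the rising branch gives Q* = 12.
TR = 311·12 = 3732. TC = 3276 + 852 = 4128. Profit = 3732 − 4128 = -$396.
By producing, the firm covers all variable cost plus $2880 of fixed cost; shutting down would lose the full $3276.

Profit = -$396 at Q = 12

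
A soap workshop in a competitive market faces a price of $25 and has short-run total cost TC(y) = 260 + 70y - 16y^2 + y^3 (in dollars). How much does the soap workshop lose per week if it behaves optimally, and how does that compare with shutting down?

Profit = -$98 at y = 9

AVC = 70 - 16y + y^2; min AVC = $6 at y = 8. Since P = $25 ≥ min AVC, the firm produces.
MC = 70 - 32y + 3y^2. Setting P = MC and taking the root on the rising branch gives y* = 9.
TR = 25·9 = 225. TC = 260 + 63 = 323. Profit = 225 − 323 = -$98.
Shutting down would mean losing the fixed cost of $260, so operating at a loss of $98 is better by $162.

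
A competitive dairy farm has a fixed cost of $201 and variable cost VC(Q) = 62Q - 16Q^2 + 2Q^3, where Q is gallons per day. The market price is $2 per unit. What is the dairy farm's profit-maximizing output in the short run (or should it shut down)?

Shut down

Variable cost is VC = 62Q - 16Q^2 + 2Q^3, so AVC = VC/Q = 62 - 16Q + 2Q^2 and MC = dTC/dQ = 62 - 32Q + 6Q^2.
AVC hits its minimum where MC = AVC, at Q = 4, giving min AVC = 62 - 16·4 + 2·4^2 = $30.
With P < min AVC ($2 < $30), every unit sold adds to the loss.
The firm minimizes its loss by shutting down and losing only its fixed cost of $201.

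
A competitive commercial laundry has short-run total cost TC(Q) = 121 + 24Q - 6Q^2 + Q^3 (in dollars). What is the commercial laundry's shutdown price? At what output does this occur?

$15 per unit, at Q = 3

Short-run supply begins at min AVC. From VC = 24Q - 6Q^2 + Q^3, AVC = 24 - 6Q + Q^2.
At the minimum of AVC, MC = AVC. MC = 24 - 12Q + 3Q^2; setting MC = AVC gives 2Q^2 - 6Q = 0, so Q = 3. min AVC = 15.
So the shutdown price is $15.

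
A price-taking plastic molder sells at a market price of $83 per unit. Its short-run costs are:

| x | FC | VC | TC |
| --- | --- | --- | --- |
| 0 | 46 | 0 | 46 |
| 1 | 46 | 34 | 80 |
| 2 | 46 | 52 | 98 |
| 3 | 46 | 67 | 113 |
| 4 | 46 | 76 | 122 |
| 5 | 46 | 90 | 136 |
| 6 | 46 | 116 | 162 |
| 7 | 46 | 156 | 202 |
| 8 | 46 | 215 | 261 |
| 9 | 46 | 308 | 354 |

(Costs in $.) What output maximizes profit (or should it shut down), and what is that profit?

Compute π = P·x − TC at each output: x=0: -46; x=1: 3; x=2: 68; x=3: 136; x=4: 210; x=5: 279; x=6: 336; x=7: 379; x=8: 403; x=9: 393.
Profit is maximized at x = 8. AVC there is 215/8 = $26.88 ≤ P, so producing beats shutting down (which would give -$46).

x = 8; profit = $403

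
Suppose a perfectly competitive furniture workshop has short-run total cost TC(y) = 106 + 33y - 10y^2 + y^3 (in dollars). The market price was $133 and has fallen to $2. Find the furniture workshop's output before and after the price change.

MC = 33 - 20y + 3y^2; the shutdown threshold is min AVC = $8 (at y = 5).
At P = $133 ≥ min AVC, set P = MC on the rising branch: y = 10.
At P = $2 < min AVC = $8, price no longer covers variable cost at any output, so the firm shuts down: y = 0.

Output falls from 10 to 0 (the firm shuts down)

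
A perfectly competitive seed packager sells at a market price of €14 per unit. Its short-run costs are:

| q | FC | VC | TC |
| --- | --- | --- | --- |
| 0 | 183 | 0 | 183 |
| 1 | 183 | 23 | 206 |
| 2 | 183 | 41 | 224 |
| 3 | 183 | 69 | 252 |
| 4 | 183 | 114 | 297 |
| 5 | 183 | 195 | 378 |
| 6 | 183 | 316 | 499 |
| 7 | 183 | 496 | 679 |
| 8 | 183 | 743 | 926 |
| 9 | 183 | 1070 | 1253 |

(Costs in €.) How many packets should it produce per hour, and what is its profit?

q = 0 (shut down); profit = -€183

Profit at each row (π = 14q − TC): q=0: -183; q=1: -192; q=2: -196; q=3: -210; q=4: -241; q=5: -308; q=6: -415; q=7: -581; q=8: -814; q=9: -1127.
Profit is highest at q = 0. Equivalently, the lowest AVC in the table is 41/2 ≈ €20.50 at q = 2, and P = €14 falls below it — price never covers variable cost, so the firm shuts down and loses only its fixed cost.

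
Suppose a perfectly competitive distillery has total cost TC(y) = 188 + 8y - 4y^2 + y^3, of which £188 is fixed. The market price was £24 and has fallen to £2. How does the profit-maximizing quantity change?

MC = 8 - 8y + 3y^2; the shutdown threshold is min AVC = £4 (at y = 2).
At P = £24 ≥ min AVC, set P = MC on the rising branch: y = 4.
At P = £2 < min AVC = £4, price no longer covers variable cost at any output, so the firm shuts down: y = 0.

Output falls from 4 to 0 (the firm shuts down)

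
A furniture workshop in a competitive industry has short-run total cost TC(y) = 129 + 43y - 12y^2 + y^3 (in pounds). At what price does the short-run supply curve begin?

£7 per unit

The firm shuts down when price falls below the minimum of average variable cost. AVC = VC/y = 43 - 12y + y^2.
dAVC/dy = -12 + 2y = 0 gives y = 6. min AVC = 43 - 12·6 + 6^2 = 7.
For P < £7 the firm produces nothing.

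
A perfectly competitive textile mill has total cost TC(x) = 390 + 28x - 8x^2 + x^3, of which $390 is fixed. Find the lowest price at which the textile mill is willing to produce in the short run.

The shutdown price is the minimum of AVC. VC = 28x - 8x^2 + x^3, so AVC = 28 - 8x + x^2.
At the minimum of AVC, MC = AVC. MC = 28 - 16x + 3x^2; setting MC = AVC gives 2x^2 - 8x = 0, so x = 4. min AVC = 12.
So the shutdown price is $12.

$12 per unit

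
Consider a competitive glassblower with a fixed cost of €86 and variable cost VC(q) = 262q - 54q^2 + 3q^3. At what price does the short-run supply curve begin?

The shutdown price is the minimum of AVC. VC = 262q - 54q^2 + 3q^3, so AVC = 262 - 54q + 3q^2.
dAVC/dq = -54 + 6q = 0 gives q = 9. min AVC = 262 - 54·9 + 3·9^2 = 19.
So the shutdown price is €19.

€19 per unit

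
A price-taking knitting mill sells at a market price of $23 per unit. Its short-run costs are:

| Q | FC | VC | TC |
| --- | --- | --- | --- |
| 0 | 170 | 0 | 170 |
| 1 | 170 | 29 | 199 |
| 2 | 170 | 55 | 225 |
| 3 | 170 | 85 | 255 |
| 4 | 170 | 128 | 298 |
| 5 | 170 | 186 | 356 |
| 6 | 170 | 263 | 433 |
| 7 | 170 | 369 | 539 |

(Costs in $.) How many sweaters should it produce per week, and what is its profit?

Q = 0 (shut down); profit = -$170

Compute π = P·Q − TC at each output: Q=0: -170; Q=1: -176; Q=2: -179; Q=3: -186; Q=4: -206; Q=5: -241; Q=6: -295; Q=7: -378.
Profit is highest at Q = 0. Equivalently, the lowest AVC in the table is 55/2 ≈ $27.50 at Q = 2, and P = $23 falls below it — price never covers variable cost, so the firm shuts down and loses only its fixed cost.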